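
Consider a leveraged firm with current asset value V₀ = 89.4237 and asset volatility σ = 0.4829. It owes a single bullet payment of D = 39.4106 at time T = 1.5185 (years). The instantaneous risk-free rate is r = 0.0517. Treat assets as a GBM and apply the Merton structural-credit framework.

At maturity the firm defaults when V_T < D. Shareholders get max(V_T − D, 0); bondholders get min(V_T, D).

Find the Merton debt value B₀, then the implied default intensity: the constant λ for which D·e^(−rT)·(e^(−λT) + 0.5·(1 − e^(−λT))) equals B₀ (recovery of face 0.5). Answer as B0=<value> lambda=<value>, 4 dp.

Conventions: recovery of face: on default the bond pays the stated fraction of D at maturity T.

B0=35.4901 lambda=0.0351

With assets at 89.4237 and a single debt payment of 39.4106 at 1.5185 years:
d₁ = [ln(V₀/D) + (r + σ²/2)T] / (σ√T)
   = [ln(89.4237/39.4106) + (0.0517 + 0.5·0.4829²)·1.5185] / (0.4829·√1.5185)
   = [0.819351 + 0.255558] / 0.595065 = 1.806371
d₂ = d₁ − σ√T = 1.806371 − 0.595065 = 1.211306
N(d₁) = 0.964570,  N(d₂) = 0.887111,  e^(−rT) = 0.924496
E₀ = V₀·N(d₁) − D·e^(−rT)·N(d₂)
   = 89.4237·0.964570 − 39.4106·0.924496·0.887111 = 53.933563
B₀ = V₀ − E₀ = 89.4237 − 53.933563 = 35.490137
e^(−λT) = (B₀·e^(rT)/D − 0.5)/(1 − 0.5) = (35.4901·1.081670/39.4106 − 0.5)/0.5 = 0.94813518
λ = −ln(0.94813518)/1.5185 = 0.035073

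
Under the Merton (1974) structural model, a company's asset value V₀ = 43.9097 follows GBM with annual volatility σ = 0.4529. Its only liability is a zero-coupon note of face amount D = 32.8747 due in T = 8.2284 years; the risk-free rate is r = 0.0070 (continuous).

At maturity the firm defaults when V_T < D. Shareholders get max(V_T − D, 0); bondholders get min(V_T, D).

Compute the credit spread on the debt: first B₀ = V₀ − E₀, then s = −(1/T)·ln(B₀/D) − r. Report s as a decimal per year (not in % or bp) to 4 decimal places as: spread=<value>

spread=0.0610

Work the structural quantities from V₀ = 43.9097 against face 32.8747:
d₁ = [ln(V₀/D) + (r + σ²/2)T] / (σ√T)
   = [ln(43.9097/32.8747) + (0.0070 + 0.5·0.4529²)·8.2284] / (0.4529·√8.2284)
   = [0.289432 + 0.901497] / 1.299152 = 0.916697
d₂ = d₁ − σ√T = 0.916697 − 1.299152 = -0.382455
N(d₁) = 0.820349,  N(d₂) = 0.351062,  e^(−rT) = 0.944029
E₀ = V₀·N(d₁) − D·e^(−rT)·N(d₂)
   = 43.9097·0.820349 − 32.8747·0.944029·0.351062 = 25.126205
B₀ = V₀ − E₀ = 43.9097 − 25.126205 = 18.783495
spread = −(1/T)·ln(B₀/D) − r = −(1/8.2284)·ln(18.783495/32.8747) − 0.0070 = 0.06102353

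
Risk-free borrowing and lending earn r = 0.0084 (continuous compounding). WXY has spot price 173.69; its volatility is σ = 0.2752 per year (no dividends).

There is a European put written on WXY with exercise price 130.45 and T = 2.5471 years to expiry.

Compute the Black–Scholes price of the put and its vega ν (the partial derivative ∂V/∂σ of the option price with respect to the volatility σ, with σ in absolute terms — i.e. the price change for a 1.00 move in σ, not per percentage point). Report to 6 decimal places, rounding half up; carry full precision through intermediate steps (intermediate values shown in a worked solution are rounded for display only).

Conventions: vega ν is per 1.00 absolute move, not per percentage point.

σ√T = 0.2752·√2.5471 = 0.439209
d₁ = (ln(S/K) + (r+σ²/2)T) / (σ√T) = (ln(173.69/130.45) + (0.0084+0.2752²/2)·2.5471) / 0.439209 = (0.286282 + 0.117848) / 0.439209 = 0.920131
d₂ = d₁ − σ√T = 0.920131 − 0.439209 = 0.480922
e^{−rT} = 0.978832
N(−d₁) = 0.178752,  N(−d₂) = 0.315286
Put price V = K·e^{−rT}·N(−d₂) − S·N(−d₁) = 40.258419 − 31.047452 = 9.210967
φ(d₁) = (1/√(2π))·e^{−d₁²/2} = 0.261255
ν = S·φ(d₁)·√T = 72.420585

price = 9.210967
ν = 72.420585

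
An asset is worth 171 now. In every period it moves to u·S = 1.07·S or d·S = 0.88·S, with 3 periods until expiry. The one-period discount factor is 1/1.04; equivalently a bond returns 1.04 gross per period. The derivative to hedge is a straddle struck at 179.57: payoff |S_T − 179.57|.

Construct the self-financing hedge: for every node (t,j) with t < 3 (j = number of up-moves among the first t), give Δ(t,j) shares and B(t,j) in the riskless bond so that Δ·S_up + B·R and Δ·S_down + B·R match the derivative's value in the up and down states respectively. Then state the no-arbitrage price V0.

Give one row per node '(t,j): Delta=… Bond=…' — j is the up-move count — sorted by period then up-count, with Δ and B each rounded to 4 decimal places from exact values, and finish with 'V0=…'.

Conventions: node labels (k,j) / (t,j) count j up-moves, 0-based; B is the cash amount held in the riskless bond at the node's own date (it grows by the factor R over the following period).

(0,0): Delta=0.2072 Bond=-15.0426
(1,0): Delta=-1.0000 Bond=166.0226
(1,1): Delta=0.3934 Bond=-49.7068
(2,0): Delta=-1.0000 Bond=172.6635
(2,1): Delta=-1.0000 Bond=172.6635
(2,2): Delta=0.6083 Bond=-93.7624
V0=20.3970

Risk-neutral probability p* = (R−d)/(u−d) = (1.04−0.88)/(1.07−0.88) = 0.8421.
Expiry values: V(3,0)=63.0383, V(3,1)=37.8780, V(3,2)=7.2854, V(3,3)=29.9124
  t=2,j=0: stock 132.4224 → up 141.6920 (V=37.8780), down 116.5317 (V=63.0383). Price 40.2411; hedge Δ=-1.0000, bond B=172.6635.
  t=2,j=1: stock 161.0136 → up 172.2846 (V=7.2854), down 141.6920 (V=37.8780). Price 11.6499; hedge Δ=-1.0000, bond B=172.6635.
  t=2,j=2: stock 195.7779 → up 209.4824 (V=29.9124), down 172.2846 (V=7.2854). Price 25.3266; hedge Δ=0.6083, bond B=-93.7624.
  t=1,j=0: stock 150.4800 → up 161.0136 (V=11.6499), down 132.4224 (V=40.2411). Price 15.5426; hedge Δ=-1.0000, bond B=166.0226.
  t=1,j=1: stock 182.9700 → up 195.7779 (V=25.3266), down 161.0136 (V=11.6499). Price 22.2761; hedge Δ=0.3934, bond B=-49.7068.
  t=0,j=0: stock 171.0000 → up 182.9700 (V=22.2761), down 150.4800 (V=15.5426). Price 20.3970; hedge Δ=0.2072, bond B=-15.0426.
As a check, the time-0 holding Δ(0,0)·S0 + B(0,0) comes to 20.3970 — exactly V0.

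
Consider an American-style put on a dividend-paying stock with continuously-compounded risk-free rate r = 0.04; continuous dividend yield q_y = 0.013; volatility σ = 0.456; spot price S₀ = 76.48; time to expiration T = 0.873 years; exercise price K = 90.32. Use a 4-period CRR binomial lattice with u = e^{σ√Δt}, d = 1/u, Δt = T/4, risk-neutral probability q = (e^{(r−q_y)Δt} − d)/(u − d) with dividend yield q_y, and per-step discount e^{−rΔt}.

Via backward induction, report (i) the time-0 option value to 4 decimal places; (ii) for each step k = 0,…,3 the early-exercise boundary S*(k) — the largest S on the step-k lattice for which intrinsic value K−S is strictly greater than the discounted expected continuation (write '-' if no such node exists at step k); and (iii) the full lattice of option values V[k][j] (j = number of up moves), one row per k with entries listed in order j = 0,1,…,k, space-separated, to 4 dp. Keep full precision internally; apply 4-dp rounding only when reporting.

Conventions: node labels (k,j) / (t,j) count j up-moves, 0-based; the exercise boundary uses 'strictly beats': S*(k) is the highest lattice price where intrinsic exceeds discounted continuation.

price = 21.4573
boundary = - - 49.9473 61.8059
tree:
21.4573
30.0885 11.7623
40.3727 18.6228 3.9555
49.9560 28.5141 7.3989 0.0000
57.7006 40.3727 13.8400 0.0000 0.0000

params: Δt=0.21825 u=1.23742 d=0.80813 q=0.46071 e^(-rΔt)=0.99131
t_4 payoffs: 57.7006 40.3727 13.8400 0.0000 0.0000
t_3: node(3,0) S=40.3640 payoff=49.9560 vs cont=49.2853 → 49.9560 [stop]  node(3,1) S=61.8059 payoff=28.5141 vs cont=27.9042 → 28.5141 [stop]  node(3,2) S=94.6381 payoff=0.0000 vs cont=7.3989 → 7.3989 [wait]  node(3,3) S=144.9112 payoff=0.0000 vs cont=0.0000 → 0.0000 [wait]  ⇒ S*(3)=61.8059
t_2: node(2,0) S=49.9473 payoff=40.3727 vs cont=39.7292 → 40.3727 [stop]  node(2,1) S=76.4800 payoff=13.8400 vs cont=18.6228 → 18.6228 [wait]  node(2,2) S=117.1073 payoff=0.0000 vs cont=3.9555 → 3.9555 [wait]  ⇒ S*(2)=49.9473
t_1: node(1,0) S=61.8059 payoff=28.5141 vs cont=30.0885 → 30.0885 [wait]  node(1,1) S=94.6381 payoff=0.0000 vs cont=11.7623 → 11.7623 [wait]  ⇒ S*(1)=-
t_0: node(0,0) S=76.4800 payoff=13.8400 vs cont=21.4573 → 21.4573 [wait]  ⇒ S*(0)=-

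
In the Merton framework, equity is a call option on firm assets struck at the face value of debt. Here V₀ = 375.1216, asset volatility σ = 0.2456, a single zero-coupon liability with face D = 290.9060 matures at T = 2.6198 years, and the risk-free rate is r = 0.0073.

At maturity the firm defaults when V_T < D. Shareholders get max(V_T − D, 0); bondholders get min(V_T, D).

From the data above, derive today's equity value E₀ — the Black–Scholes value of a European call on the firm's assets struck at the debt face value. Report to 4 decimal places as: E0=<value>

E0=108.4914

Equity is a call on the firm's assets struck at D = 290.9060:
d₁ = [ln(V₀/D) + (r + σ²/2)T] / (σ√T)
   = [ln(375.1216/290.9060) + (0.0073 + 0.5·0.2456²)·2.6198] / (0.2456·√2.6198)
   = [0.254250 + 0.098137] / 0.397523 = 0.886456
d₂ = d₁ − σ√T = 0.886456 − 0.397523 = 0.488933
N(d₁) = 0.812314,  N(d₂) = 0.687555,  e^(−rT) = 0.981057
E₀ = V₀·N(d₁) − D·e^(−rT)·N(d₂)
   = 375.1216·0.812314 − 290.9060·0.981057·0.687555 = 108.491400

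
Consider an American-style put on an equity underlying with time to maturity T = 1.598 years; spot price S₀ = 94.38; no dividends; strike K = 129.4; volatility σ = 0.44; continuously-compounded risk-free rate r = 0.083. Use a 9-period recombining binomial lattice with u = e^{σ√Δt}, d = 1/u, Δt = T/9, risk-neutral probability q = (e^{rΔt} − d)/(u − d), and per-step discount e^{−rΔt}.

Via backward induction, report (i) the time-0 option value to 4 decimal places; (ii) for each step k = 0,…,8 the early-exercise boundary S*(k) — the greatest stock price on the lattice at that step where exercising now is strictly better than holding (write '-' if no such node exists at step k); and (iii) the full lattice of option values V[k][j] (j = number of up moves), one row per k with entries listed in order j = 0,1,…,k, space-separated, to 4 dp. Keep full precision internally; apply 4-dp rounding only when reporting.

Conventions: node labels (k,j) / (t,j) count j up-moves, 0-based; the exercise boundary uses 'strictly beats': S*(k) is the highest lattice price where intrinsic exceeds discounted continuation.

price = 38.8843
boundary = - 78.4079 65.1388 78.4079 65.1388 78.4079 65.1388 78.4079 94.3800
tree:
38.8843
50.9921 27.6316
64.2612 38.1097 17.7125
75.2847 50.9921 26.0391 9.7024
84.4428 64.2612 37.1036 15.4704 4.0765
92.0509 75.2847 50.9921 23.9705 7.2148 0.9793
98.3716 84.4428 64.2612 35.8088 12.5457 1.9625 0.0000
103.6226 92.0509 75.2847 50.9921 21.3083 3.9328 0.0000 0.0000
107.9849 98.3716 84.4428 64.2612 35.0200 7.8814 0.0000 0.0000 0.0000
111.6090 103.6226 92.0509 75.2847 50.9921 15.7943 0.0000 0.0000 0.0000 0.0000

params: Δt=0.17756 u=1.20371 d=0.83077 q=0.49359 e^(-rΔt)=0.98537
t_9 payoffs: 111.6090 103.6226 92.0509 75.2847 50.9921 15.7943 0.0000 0.0000 0.0000 0.0000
t_8: node(8,0) S=21.4151 payoff=107.9849 vs cont=106.0919 → 107.9849 [stop]  node(8,1) S=31.0284 payoff=98.3716 vs cont=96.4786 → 98.3716 [stop]  node(8,2) S=44.9572 payoff=84.4428 vs cont=82.5498 → 84.4428 [stop]  node(8,3) S=65.1388 payoff=64.2612 vs cont=62.3682 → 64.2612 [stop]  node(8,4) S=94.3800 payoff=35.0200 vs cont=33.1270 → 35.0200 [stop]  node(8,5) S=136.7477 payoff=0.0000 vs cont=7.8814 → 7.8814 [wait]  node(8,6) S=198.1346 payoff=0.0000 vs cont=0.0000 → 0.0000 [wait]  node(8,7) S=287.0783 payoff=0.0000 vs cont=0.0000 → 0.0000 [wait]  node(8,8) S=415.9494 payoff=0.0000 vs cont=0.0000 → 0.0000 [wait]  ⇒ S*(8)=94.3800
t_7: node(7,0) S=25.7774 payoff=103.6226 vs cont=101.7296 → 103.6226 [stop]  node(7,1) S=37.3491 payoff=92.0509 vs cont=90.1579 → 92.0509 [stop]  node(7,2) S=54.1153 payoff=75.2847 vs cont=73.3917 → 75.2847 [stop]  node(7,3) S=78.4079 payoff=50.9921 vs cont=49.0991 → 50.9921 [stop]  node(7,4) S=113.6057 payoff=15.7943 vs cont=21.3083 → 21.3083 [wait]  node(7,5) S=164.6039 payoff=0.0000 vs cont=3.9328 → 3.9328 [wait]  node(7,6) S=238.4956 payoff=0.0000 vs cont=0.0000 → 0.0000 [wait]  node(7,7) S=345.5576 payoff=0.0000 vs cont=0.0000 → 0.0000 [wait]  ⇒ S*(7)=78.4079
t_6: node(6,0) S=31.0284 payoff=98.3716 vs cont=96.4786 → 98.3716 [stop]  node(6,1) S=44.9572 payoff=84.4428 vs cont=82.5498 → 84.4428 [stop]  node(6,2) S=65.1388 payoff=64.2612 vs cont=62.3682 → 64.2612 [stop]  node(6,3) S=94.3800 payoff=35.0200 vs cont=35.8088 → 35.8088 [wait]  node(6,4) S=136.7477 payoff=0.0000 vs cont=12.5457 → 12.5457 [wait]  node(6,5) S=198.1346 payoff=0.0000 vs cont=1.9625 → 1.9625 [wait]  node(6,6) S=287.0783 payoff=0.0000 vs cont=0.0000 → 0.0000 [wait]  ⇒ S*(6)=65.1388
t_5: node(5,0) S=37.3491 payoff=92.0509 vs cont=90.1579 → 92.0509 [stop]  node(5,1) S=54.1153 payoff=75.2847 vs cont=73.3917 → 75.2847 [stop]  node(5,2) S=78.4079 payoff=50.9921 vs cont=49.4827 → 50.9921 [stop]  node(5,3) S=113.6057 payoff=15.7943 vs cont=23.9705 → 23.9705 [wait]  node(5,4) S=164.6039 payoff=0.0000 vs cont=7.2148 → 7.2148 [wait]  node(5,5) S=238.4956 payoff=0.0000 vs cont=0.9793 → 0.9793 [wait]  ⇒ S*(5)=78.4079
t_4: node(4,0) S=44.9572 payoff=84.4428 vs cont=82.5498 → 84.4428 [stop]  node(4,1) S=65.1388 payoff=64.2612 vs cont=62.3682 → 64.2612 [stop]  node(4,2) S=94.3800 payoff=35.0200 vs cont=37.1036 → 37.1036 [wait]  node(4,3) S=136.7477 payoff=0.0000 vs cont=15.4704 → 15.4704 [wait]  node(4,4) S=198.1346 payoff=0.0000 vs cont=4.0765 → 4.0765 [wait]  ⇒ S*(4)=65.1388
t_3: node(3,0) S=54.1153 payoff=75.2847 vs cont=73.3917 → 75.2847 [stop]  node(3,1) S=78.4079 payoff=50.9921 vs cont=50.1125 → 50.9921 [stop]  node(3,2) S=113.6057 payoff=15.7943 vs cont=26.0391 → 26.0391 [wait]  node(3,3) S=164.6039 payoff=0.0000 vs cont=9.7024 → 9.7024 [wait]  ⇒ S*(3)=78.4079
t_2: node(2,0) S=65.1388 payoff=64.2612 vs cont=62.3682 → 64.2612 [stop]  node(2,1) S=94.3800 payoff=35.0200 vs cont=38.1097 → 38.1097 [wait]  node(2,2) S=136.7477 payoff=0.0000 vs cont=17.7125 → 17.7125 [wait]  ⇒ S*(2)=65.1388
t_1: node(1,0) S=78.4079 payoff=50.9921 vs cont=50.6018 → 50.9921 [stop]  node(1,1) S=113.6057 payoff=15.7943 vs cont=27.6316 → 27.6316 [wait]  ⇒ S*(1)=78.4079
t_0: node(0,0) S=94.3800 payoff=35.0200 vs cont=38.8843 → 38.8843 [wait]  ⇒ S*(0)=-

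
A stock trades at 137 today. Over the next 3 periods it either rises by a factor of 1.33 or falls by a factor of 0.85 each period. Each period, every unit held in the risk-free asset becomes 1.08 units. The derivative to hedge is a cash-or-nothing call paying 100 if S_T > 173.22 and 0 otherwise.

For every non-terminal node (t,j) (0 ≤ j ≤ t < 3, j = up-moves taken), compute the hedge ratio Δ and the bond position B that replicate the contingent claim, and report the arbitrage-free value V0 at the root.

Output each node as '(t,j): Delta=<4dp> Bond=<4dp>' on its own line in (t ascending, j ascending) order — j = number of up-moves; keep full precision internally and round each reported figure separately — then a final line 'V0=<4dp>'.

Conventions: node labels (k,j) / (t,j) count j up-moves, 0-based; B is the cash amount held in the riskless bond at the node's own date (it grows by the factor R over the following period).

(0,0): Delta=0.6507 Bond=-51.9388
(1,0): Delta=0.7937 Bond=-72.7473
(1,1): Delta=0.5514 Bond=-37.9923
(2,0): Delta=0.0000 Bond=0.0000
(2,1): Delta=1.3451 Bond=-163.9660
(2,2): Delta=0.0000 Bond=92.5926
V0=37.2123

Under the risk-neutral measure, an up-move has probability p* = (R−d)/(u−d) = 0.4792 and values discount at R = 1.08.
Expiry values: V(3,0)=0.0000, V(3,1)=0.0000, V(3,2)=100.0000, V(3,3)=100.0000
  t=2,j=0: stock 98.9825 → up 131.6467 (V=0.0000), down 84.1351 (V=0.0000). Price 0.0000; hedge Δ=0.0000, bond B=0.0000.
  t=2,j=1: stock 154.8785 → up 205.9884 (V=100.0000), down 131.6467 (V=0.0000). Price 44.3673; hedge Δ=1.3451, bond B=-163.9660.
  t=2,j=2: stock 242.3393 → up 322.3113 (V=100.0000), down 205.9884 (V=100.0000). Price 92.5926; hedge Δ=0.0000, bond B=92.5926.
  t=1,j=0: stock 116.4500 → up 154.8785 (V=44.3673), down 98.9825 (V=0.0000). Price 19.6846; hedge Δ=0.7937, bond B=-72.7473.
  t=1,j=1: stock 182.2100 → up 242.3393 (V=92.5926), down 154.8785 (V=44.3673). Price 62.4771; hedge Δ=0.5514, bond B=-37.9923.
  t=0,j=0: stock 137.0000 → up 182.2100 (V=62.4771), down 116.4500 (V=19.6846). Price 37.2123; hedge Δ=0.6507, bond B=-51.9388.
Check: Δ(0,0)·S0 + B(0,0) = 37.2123 = V0.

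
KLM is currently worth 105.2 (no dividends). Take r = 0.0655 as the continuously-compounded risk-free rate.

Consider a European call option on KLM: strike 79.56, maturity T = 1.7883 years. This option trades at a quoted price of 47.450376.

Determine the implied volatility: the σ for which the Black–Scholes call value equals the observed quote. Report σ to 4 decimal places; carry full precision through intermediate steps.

sigma = 0.5933

At σ = 0.5933 the Black–Scholes value reproduces the quote:
σ√T = 0.5933·√1.7883 = 0.793404
d₁ = (ln(S/K) + (r+σ²/2)T) / (σ√T) = (ln(105.2/79.56) + (0.0655+0.5933²/2)·1.7883) / 0.793404 = (0.279352 + 0.431879) / 0.793404 = 0.896429
d₂ = d₁ − σ√T = 0.896429 − 0.793404 = 0.103025
e^{−rT} = 0.889466
N(d₁) = 0.814988,  N(d₂) = 0.541028
V = S·N(d₁) − K·e^{−rT}·N(d₂) = 85.736757 − 38.286380 = 47.450376 (equal to the quote); since ∂V/∂σ > 0 for all σ, the implied volatility is unique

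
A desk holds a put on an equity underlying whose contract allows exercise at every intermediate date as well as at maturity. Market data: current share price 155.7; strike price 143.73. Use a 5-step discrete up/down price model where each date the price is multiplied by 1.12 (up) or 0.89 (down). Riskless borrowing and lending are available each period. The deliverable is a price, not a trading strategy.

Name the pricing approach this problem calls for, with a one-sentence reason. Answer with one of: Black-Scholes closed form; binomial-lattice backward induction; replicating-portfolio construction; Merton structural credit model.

framework: binomial-lattice backward induction

Key observation: the exercise right at every one of the 5 steps is what matters: each node needs max(143.73 − S, continuation), which only the stepwise tree valuation starting from spot 155.7 delivers.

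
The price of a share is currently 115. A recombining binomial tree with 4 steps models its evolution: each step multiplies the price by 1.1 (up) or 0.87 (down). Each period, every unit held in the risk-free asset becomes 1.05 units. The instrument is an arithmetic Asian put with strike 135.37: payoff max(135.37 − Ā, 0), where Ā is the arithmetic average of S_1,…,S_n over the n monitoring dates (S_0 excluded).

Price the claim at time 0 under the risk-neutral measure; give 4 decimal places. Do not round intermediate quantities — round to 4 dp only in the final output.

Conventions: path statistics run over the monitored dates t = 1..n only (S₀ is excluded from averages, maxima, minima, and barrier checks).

price = 8.0675

With p* = (R−d)/(u−d) = 0.7826, sum probability × payoff across the paths and divide by R^4.
Enumerate all 2^4 = 16 price paths (U = up ×1.1, D = down ×0.87); each path with k up-moves has probability p*^k·(1−p*)^(4−k).
DDDD: Ā=82.1761, payoff=53.1939, prob=0.002233
UDDD: Ā=103.9009, payoff=31.4691, prob=0.008040
DUDD: Ā=97.2884, payoff=38.0816, prob=0.008040
UUDD: Ā=123.0083, payoff=12.3617, prob=0.028945
DDUD: Ā=91.5355, payoff=43.8345, prob=0.008040
UDUD: Ā=115.7345, payoff=19.6355, prob=0.028945
DUUD: Ā=109.1220, payoff=26.2480, prob=0.028945
UUUD: Ā=137.9704, payoff=0.0000, prob=0.104202
DDDU: Ā=86.5305, payoff=48.8395, prob=0.008040
UDDU: Ā=109.4064, payoff=25.9636, prob=0.028945
DUDU: Ā=102.7939, payoff=32.5761, prob=0.028945
UUDU: Ā=129.9693, payoff=5.4007, prob=0.104202
DDUU: Ā=97.0410, payoff=38.3290, prob=0.028945
UDUU: Ā=122.6955, payoff=12.6745, prob=0.104202
DUUU: Ā=116.0830, payoff=19.2870, prob=0.104202
UUUU: Ā=146.7716, payoff=0.0000, prob=0.375127
Price = Σ prob·payoff / R^4 = 9.806128 / 1.215506 = 8.0675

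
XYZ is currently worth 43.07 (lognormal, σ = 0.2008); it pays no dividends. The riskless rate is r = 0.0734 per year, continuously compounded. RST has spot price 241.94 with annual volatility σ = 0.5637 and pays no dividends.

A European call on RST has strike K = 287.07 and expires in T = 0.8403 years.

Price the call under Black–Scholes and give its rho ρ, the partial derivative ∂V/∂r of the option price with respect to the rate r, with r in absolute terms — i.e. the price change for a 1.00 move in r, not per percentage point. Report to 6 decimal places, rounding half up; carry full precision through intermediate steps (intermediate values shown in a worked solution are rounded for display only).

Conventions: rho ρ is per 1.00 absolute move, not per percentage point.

price = 39.333207
ρ = 72.388205

σ√T = 0.5637·√0.8403 = 0.516732
d₁ = (ln(S/K) + (r+σ²/2)T) / (σ√T) = (ln(241.94/287.07) + (0.0734+0.5637²/2)·0.8403) / 0.516732 = (-0.171036 + 0.195184) / 0.516732 = 0.046731
d₂ = d₁ − σ√T = 0.046731 − 0.516732 = -0.470000
e^{−rT} = 0.940186
N(d₁) = 0.518636,  N(d₂) = 0.319177
Call price V = S·N(d₁) − K·e^{−rT}·N(d₂) = 125.478875 − 86.145668 = 39.333207
ρ = K·T·e^{−rT}·N(d₂) = 72.388205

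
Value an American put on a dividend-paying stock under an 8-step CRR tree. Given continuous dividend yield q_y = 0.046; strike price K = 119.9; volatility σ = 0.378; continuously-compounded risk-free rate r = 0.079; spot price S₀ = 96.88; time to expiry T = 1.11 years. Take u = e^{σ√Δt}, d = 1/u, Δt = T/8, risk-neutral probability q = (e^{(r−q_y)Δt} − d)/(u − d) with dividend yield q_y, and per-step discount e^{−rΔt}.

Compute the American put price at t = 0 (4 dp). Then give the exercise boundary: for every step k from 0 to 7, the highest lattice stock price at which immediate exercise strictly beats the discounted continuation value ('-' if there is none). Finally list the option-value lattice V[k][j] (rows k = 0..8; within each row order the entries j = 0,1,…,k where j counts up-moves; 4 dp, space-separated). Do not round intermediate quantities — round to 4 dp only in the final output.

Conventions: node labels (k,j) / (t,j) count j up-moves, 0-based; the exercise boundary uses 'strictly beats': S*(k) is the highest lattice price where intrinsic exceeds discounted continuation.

Δt=0.13875  u=1.15120  d=0.86866  q=0.48110  discount=0.98910
step 8 (expiry): payoffs max(K−S,0) = 88.4921 78.2766 64.7385 46.7970 23.0200 0.0000 0.0000 0.0000 0.0000
step 7: (k=7,j=0): S=36.1566, K−S=83.7434, hold=82.6663 ⇒ V=83.7434 exercise | (k=7,j=1): S=47.9167, K−S=71.9833, hold=70.9811 ⇒ V=71.9833 exercise | (k=7,j=2): S=63.5018, K−S=56.3982, hold=55.4952 ⇒ V=56.3982 exercise | (k=7,j=3): S=84.1559, K−S=35.7441, hold=34.9724 ⇒ V=35.7441 exercise | (k=7,j=4): S=111.5279, K−S=8.3721, hold=11.8148 ⇒ V=11.8148 continue | (k=7,j=5): S=147.8027, K−S=0.0000, hold=0.0000 ⇒ V=0.0000 continue | (k=7,j=6): S=195.8761, K−S=0.0000, hold=0.0000 ⇒ V=0.0000 continue | (k=7,j=7): S=259.5854, K−S=0.0000, hold=0.0000 ⇒ V=0.0000 continue  boundary S*=84.1559
step 6: (k=6,j=0): S=41.6234, K−S=78.2766, hold=77.2344 ⇒ V=78.2766 exercise | (k=6,j=1): S=55.1615, K−S=64.7385, hold=63.7823 ⇒ V=64.7385 exercise | (k=6,j=2): S=73.1030, K−S=46.7970, hold=45.9550 ⇒ V=46.7970 exercise | (k=6,j=3): S=96.8800, K−S=23.0200, hold=23.9675 ⇒ V=23.9675 continue | (k=6,j=4): S=128.3905, K−S=0.0000, hold=6.0639 ⇒ V=6.0639 continue | (k=6,j=5): S=170.1500, K−S=0.0000, hold=0.0000 ⇒ V=0.0000 continue | (k=6,j=6): S=225.4919, K−S=0.0000, hold=0.0000 ⇒ V=0.0000 continue  boundary S*=73.1030
step 5: (k=5,j=0): S=47.9167, K−S=71.9833, hold=70.9811 ⇒ V=71.9833 exercise | (k=5,j=1): S=63.5018, K−S=56.3982, hold=55.4952 ⇒ V=56.3982 exercise | (k=5,j=2): S=84.1559, K−S=35.7441, hold=35.4233 ⇒ V=35.7441 exercise | (k=5,j=3): S=111.5279, K−S=8.3721, hold=15.1867 ⇒ V=15.1867 continue | (k=5,j=4): S=147.8027, K−S=0.0000, hold=3.1122 ⇒ V=3.1122 continue | (k=5,j=5): S=195.8761, K−S=0.0000, hold=0.0000 ⇒ V=0.0000 continue  boundary S*=84.1559
step 4: (k=4,j=0): S=55.1615, K−S=64.7385, hold=63.7823 ⇒ V=64.7385 exercise | (k=4,j=1): S=73.1030, K−S=46.7970, hold=45.9550 ⇒ V=46.7970 exercise | (k=4,j=2): S=96.8800, K−S=23.0200, hold=25.5721 ⇒ V=25.5721 continue | (k=4,j=3): S=128.3905, K−S=0.0000, hold=9.2754 ⇒ V=9.2754 continue | (k=4,j=4): S=170.1500, K−S=0.0000, hold=1.5973 ⇒ V=1.5973 continue  boundary S*=73.1030
step 3: (k=3,j=0): S=63.5018, K−S=56.3982, hold=55.4952 ⇒ V=56.3982 exercise | (k=3,j=1): S=84.1559, K−S=35.7441, hold=36.1868 ⇒ V=36.1868 continue | (k=3,j=2): S=111.5279, K−S=8.3721, hold=17.5384 ⇒ V=17.5384 continue | (k=3,j=3): S=147.8027, K−S=0.0000, hold=5.5207 ⇒ V=5.5207 continue  boundary S*=63.5018
step 2: (k=2,j=0): S=73.1030, K−S=46.7970, hold=46.1657 ⇒ V=46.7970 exercise | (k=2,j=1): S=96.8800, K−S=23.0200, hold=26.9184 ⇒ V=26.9184 continue | (k=2,j=2): S=128.3905, K−S=0.0000, hold=11.6285 ⇒ V=11.6285 continue  boundary S*=73.1030
step 1: (k=1,j=0): S=84.1559, K−S=35.7441, hold=36.8275 ⇒ V=36.8275 continue | (k=1,j=1): S=111.5279, K−S=8.3721, hold=19.3492 ⇒ V=19.3492 continue  boundary S*=-
step 0: (k=0,j=0): S=96.8800, K−S=23.0200, hold=28.1089 ⇒ V=28.1089 continue  boundary S*=-

price = 28.1089
boundary = - - 73.1030 63.5018 73.1030 84.1559 73.1030 84.1559
tree:
28.1089
36.8275 19.3492
46.7970 26.9184 11.6285
56.3982 36.1868 17.5384 5.5207
64.7385 46.7970 25.5721 9.2754 1.5973
71.9833 56.3982 35.7441 15.1867 3.1122 0.0000
78.2766 64.7385 46.7970 23.9675 6.0639 0.0000 0.0000
83.7434 71.9833 56.3982 35.7441 11.8148 0.0000 0.0000 0.0000
88.4921 78.2766 64.7385 46.7970 23.0200 0.0000 0.0000 0.0000 0.0000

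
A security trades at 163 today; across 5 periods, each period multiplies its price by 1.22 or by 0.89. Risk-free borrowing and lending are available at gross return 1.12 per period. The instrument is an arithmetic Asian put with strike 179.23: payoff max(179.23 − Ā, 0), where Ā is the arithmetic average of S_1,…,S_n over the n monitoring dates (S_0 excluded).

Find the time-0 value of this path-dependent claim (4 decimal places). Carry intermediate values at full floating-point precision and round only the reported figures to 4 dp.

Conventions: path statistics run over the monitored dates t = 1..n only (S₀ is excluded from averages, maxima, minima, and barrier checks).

price = 1.8855

Risk-neutral up-probability p* = (R−d)/(u−d) = (1.12−0.89)/(1.22−0.89) = 0.6970; the claim prices as the p*-weighted sum of path payoffs discounted by R^5.
Enumerate all 2^5 = 32 price paths (U = up ×1.22, D = down ×0.89); each path with k up-moves has probability p*^k·(1−p*)^(5−k).
DDDDD: Ā=116.4765, payoff=62.7535, prob=0.002555
UDDDD: Ā=159.6644, payoff=19.5656, prob=0.005877
DUDDD: Ā=148.9064, payoff=30.3236, prob=0.005877
UUDDD: Ā=204.1188, payoff=0.0000, prob=0.013517
DDUDD: Ā=139.3317, payoff=39.8983, prob=0.005877
UDUDD: Ā=190.9941, payoff=0.0000, prob=0.013517
DUUDD: Ā=180.2361, payoff=0.0000, prob=0.013517
UUUDD: Ā=247.0652, payoff=0.0000, prob=0.031090
DDDUD: Ā=130.8103, payoff=48.4197, prob=0.005877
UDDUD: Ā=179.3130, payoff=0.0000, prob=0.013517
DUDUD: Ā=168.5550, payoff=10.6750, prob=0.013517
UUDUD: Ā=231.0530, payoff=0.0000, prob=0.031090
DDUUD: Ā=158.9804, payoff=20.2496, prob=0.013517
UDUUD: Ā=217.9282, payoff=0.0000, prob=0.031090
DUUUD: Ā=207.1702, payoff=0.0000, prob=0.031090
UUUUD: Ā=283.9861, payoff=0.0000, prob=0.071506
DDDDU: Ā=123.2263, payoff=56.0037, prob=0.005877
UDDDU: Ā=168.9169, payoff=10.3131, prob=0.013517
DUDDU: Ā=158.1589, payoff=21.0711, prob=0.013517
UUDDU: Ā=216.8021, payoff=0.0000, prob=0.031090
DDUDU: Ā=148.5843, payoff=30.6457, prob=0.013517
UDUDU: Ā=203.6773, payoff=0.0000, prob=0.031090
DUUDU: Ā=192.9193, payoff=0.0000, prob=0.031090
UUUDU: Ā=264.4512, payoff=0.0000, prob=0.071506
DDDUU: Ā=140.0629, payoff=39.1671, prob=0.013517
UDDUU: Ā=191.9963, payoff=0.0000, prob=0.031090
DUDUU: Ā=181.2383, payoff=0.0000, prob=0.031090
UUDUU: Ā=248.4390, payoff=0.0000, prob=0.071506
DDUUU: Ā=171.6637, payoff=7.5663, prob=0.031090
UDUUU: Ā=235.3142, payoff=0.0000, prob=0.071506
DUUUU: Ā=224.5562, payoff=0.0000, prob=0.071506
UUUUU: Ā=307.8187, payoff=0.0000, prob=0.164463
Price = Σ prob·payoff / R^5 = 3.322879 / 1.762342 = 1.8855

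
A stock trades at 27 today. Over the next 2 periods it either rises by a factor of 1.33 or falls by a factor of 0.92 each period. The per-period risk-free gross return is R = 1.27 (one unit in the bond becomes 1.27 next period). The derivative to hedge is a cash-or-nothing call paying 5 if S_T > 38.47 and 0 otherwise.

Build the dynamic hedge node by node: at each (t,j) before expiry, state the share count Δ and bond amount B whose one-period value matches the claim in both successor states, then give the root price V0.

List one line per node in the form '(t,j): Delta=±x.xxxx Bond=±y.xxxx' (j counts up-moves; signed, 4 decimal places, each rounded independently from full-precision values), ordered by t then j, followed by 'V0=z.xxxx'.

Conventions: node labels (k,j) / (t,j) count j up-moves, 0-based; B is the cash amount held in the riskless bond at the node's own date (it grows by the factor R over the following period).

Risk-neutral probability p* = (R−d)/(u−d) = (1.27−0.92)/(1.33−0.92) = 0.8537.
At maturity the claim pays: V(2,0)=0.0000, V(2,1)=0.0000, V(2,2)=5.0000
  t=1,j=0: stock 24.8400 → up 33.0372 (V=0.0000), down 22.8528 (V=0.0000). Price 0.0000; hedge Δ=0.0000, bond B=0.0000.
  t=1,j=1: stock 35.9100 → up 47.7603 (V=5.0000), down 33.0372 (V=0.0000). Price 3.3609; hedge Δ=0.3396, bond B=-8.8343.
  t=0,j=0: stock 27.0000 → up 35.9100 (V=3.3609), down 24.8400 (V=0.0000). Price 2.2591; hedge Δ=0.3036, bond B=-5.9381.
Verification: the root portfolio costs Δ(0,0)·S0 + B(0,0) = 2.2591, matching V0.

(0,0): Delta=0.3036 Bond=-5.9381
(1,0): Delta=0.0000 Bond=0.0000
(1,1): Delta=0.3396 Bond=-8.8343
V0=2.2591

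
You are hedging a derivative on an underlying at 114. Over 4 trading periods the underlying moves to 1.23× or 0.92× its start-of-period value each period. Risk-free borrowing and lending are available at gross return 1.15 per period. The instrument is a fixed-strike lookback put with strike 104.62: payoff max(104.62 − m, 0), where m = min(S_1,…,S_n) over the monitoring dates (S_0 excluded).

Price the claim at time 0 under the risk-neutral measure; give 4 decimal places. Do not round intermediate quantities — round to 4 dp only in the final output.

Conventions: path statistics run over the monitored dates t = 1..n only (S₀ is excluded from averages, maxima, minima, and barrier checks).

price = 0.4034

Under the martingale measure an up-move has probability p* = 0.7419; value the claim as the probability-weighted average of per-path payoffs, discounted 4 periods at R = 1.15.
Enumerate all 2^4 = 16 price paths (U = up ×1.23, D = down ×0.92); each path with k up-moves has probability p*^k·(1−p*)^(4−k).
DDDD: m=81.6688, payoff=22.9512, prob=0.004435
UDDD: m=109.1876, payoff=0.0000, prob=0.012751
DUDD: m=104.8800, payoff=0.0000, prob=0.012751
UUDD: m=140.2200, payoff=0.0000, prob=0.036660
DDUD: m=96.4896, payoff=8.1304, prob=0.012751
UDUD: m=129.0024, payoff=0.0000, prob=0.036660
DUUD: m=104.8800, payoff=0.0000, prob=0.036660
UUUD: m=140.2200, payoff=0.0000, prob=0.105397
DDDU: m=88.7704, payoff=15.8496, prob=0.012751
UDDU: m=118.6822, payoff=0.0000, prob=0.036660
DUDU: m=104.8800, payoff=0.0000, prob=0.036660
UUDU: m=140.2200, payoff=0.0000, prob=0.105397
DDUU: m=96.4896, payoff=8.1304, prob=0.036660
UDUU: m=129.0024, payoff=0.0000, prob=0.105397
DUUU: m=104.8800, payoff=0.0000, prob=0.105397
UUUU: m=140.2200, payoff=0.0000, prob=0.303015
Price = Σ prob·payoff / R^4 = 0.705625 / 1.749006 = 0.4034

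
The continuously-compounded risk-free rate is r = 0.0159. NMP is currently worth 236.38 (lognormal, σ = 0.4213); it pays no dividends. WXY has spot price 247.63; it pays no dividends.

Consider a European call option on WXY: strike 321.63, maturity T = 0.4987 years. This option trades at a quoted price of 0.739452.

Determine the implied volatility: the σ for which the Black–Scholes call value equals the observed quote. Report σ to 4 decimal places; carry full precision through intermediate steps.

At σ = 0.2098 the Black–Scholes value reproduces the quote:
σ√T = 0.2098·√0.4987 = 0.148158
d₁ = (ln(S/K) + (r+σ²/2)T) / (σ√T) = (ln(247.63/321.63) + (0.0159+0.2098²/2)·0.4987) / 0.148158 = (-0.261466 + 0.018905) / 0.148158 = -1.637180
d₂ = d₁ − σ√T = -1.637180 − 0.148158 = -1.785338
e^{−rT} = 0.992102
N(d₁) = 0.050796,  N(d₂) = 0.037103
V = S·N(d₁) − K·e^{−rT}·N(d₂) = 12.578713 − 11.839261 = 0.739452 (the observed quote) — the price is monotone increasing in volatility, hence this σ is the only solution

sigma = 0.2098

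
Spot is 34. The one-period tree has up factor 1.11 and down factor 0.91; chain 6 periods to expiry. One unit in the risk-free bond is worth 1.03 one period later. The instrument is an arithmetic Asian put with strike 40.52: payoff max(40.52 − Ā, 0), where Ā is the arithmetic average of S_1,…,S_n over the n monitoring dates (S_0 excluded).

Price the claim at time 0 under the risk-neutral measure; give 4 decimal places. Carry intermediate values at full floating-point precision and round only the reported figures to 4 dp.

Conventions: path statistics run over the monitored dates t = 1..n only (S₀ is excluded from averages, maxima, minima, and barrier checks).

price = 3.3880

With p* = (R−d)/(u−d) = 0.6000, sum probability × payoff across the paths and divide by R^6.
Enumerate all 2^6 = 64 price paths (U = up ×1.11, D = down ×0.91); each path with k up-moves has probability p*^k·(1−p*)^(6−k).
DDDDDD: Ā=24.7595, payoff=15.7605, prob=0.004096
UDDDDD: Ā=30.2011, payoff=10.3189, prob=0.006144
DUDDDD: Ā=29.0678, payoff=11.4522, prob=0.006144
UUDDDD: Ā=35.4563, payoff=5.0637, prob=0.009216
DDUDDD: Ā=28.0365, payoff=12.4835, prob=0.006144
UDUDDD: Ā=34.1983, payoff=6.3217, prob=0.009216
DUUDDD: Ā=33.0650, payoff=7.4550, prob=0.009216
UUUDDD: Ā=40.3320, payoff=0.1880, prob=0.013824
DDDUDD: Ā=27.0980, payoff=13.4220, prob=0.006144
UDDUDD: Ā=33.0536, payoff=7.4664, prob=0.009216
DUDUDD: Ā=31.9202, payoff=8.5998, prob=0.009216
UUDUDD: Ā=38.9357, payoff=1.5843, prob=0.013824
DDUUDD: Ā=30.8889, payoff=9.6311, prob=0.009216
UDUUDD: Ā=37.6777, payoff=2.8423, prob=0.013824
DUUUDD: Ā=36.5443, payoff=3.9757, prob=0.013824
UUUUDD: Ā=44.5760, payoff=0.0000, prob=0.020736
DDDDUD: Ā=26.2439, payoff=14.2761, prob=0.006144
UDDDUD: Ā=32.0118, payoff=8.5082, prob=0.009216
DUDDUD: Ā=30.8785, payoff=9.6415, prob=0.009216
UUDDUD: Ā=37.6649, payoff=2.8551, prob=0.013824
DDUDUD: Ā=29.8471, payoff=10.6729, prob=0.009216
UDUDUD: Ā=36.4069, payoff=4.1131, prob=0.013824
DUUDUD: Ā=35.2736, payoff=5.2464, prob=0.013824
UUUDUD: Ā=43.0261, payoff=0.0000, prob=0.020736
DDDUUD: Ā=28.9086, payoff=11.6114, prob=0.009216
UDDUUD: Ā=35.2622, payoff=5.2578, prob=0.013824
DUDUUD: Ā=34.1288, payoff=6.3912, prob=0.013824
UUDUUD: Ā=41.6297, payoff=0.0000, prob=0.020736
DDUUUD: Ā=33.0975, payoff=7.4225, prob=0.013824
UDUUUD: Ā=40.3717, payoff=0.1483, prob=0.020736
DUUUUD: Ā=39.2383, payoff=1.2817, prob=0.020736
UUUUUD: Ā=47.8622, payoff=0.0000, prob=0.031104
DDDDDU: Ā=25.4667, payoff=15.0533, prob=0.006144
UDDDDU: Ā=31.0638, payoff=9.4562, prob=0.009216
DUDDDU: Ā=29.9305, payoff=10.5895, prob=0.009216
UUDDDU: Ā=36.5086, payoff=4.0114, prob=0.013824
DDUDDU: Ā=28.8991, payoff=11.6209, prob=0.009216
UDUDDU: Ā=35.2506, payoff=5.2694, prob=0.013824
DUUDDU: Ā=34.1173, payoff=6.4027, prob=0.013824
UUUDDU: Ā=41.6156, payoff=0.0000, prob=0.020736
DDDUDU: Ā=27.9606, payoff=12.5594, prob=0.009216
UDDUDU: Ā=34.1058, payoff=6.4142, prob=0.013824
DUDUDU: Ā=32.9725, payoff=7.5475, prob=0.013824
UUDUDU: Ā=40.2192, payoff=0.3008, prob=0.020736
DDUUDU: Ā=31.9412, payoff=8.5788, prob=0.013824
UDUUDU: Ā=38.9612, payoff=1.5588, prob=0.020736
DUUUDU: Ā=37.8279, payoff=2.6921, prob=0.020736
UUUUDU: Ā=46.1417, payoff=0.0000, prob=0.031104
DDDDUU: Ā=27.1066, payoff=13.4134, prob=0.009216
UDDDUU: Ā=33.0641, payoff=7.4559, prob=0.013824
DUDDUU: Ā=31.9307, payoff=8.5893, prob=0.013824
UUDDUU: Ā=38.9485, payoff=1.5715, prob=0.020736
DDUDUU: Ā=30.8994, payoff=9.6206, prob=0.013824
UDUDUU: Ā=37.6905, payoff=2.8295, prob=0.020736
DUUDUU: Ā=36.5572, payoff=3.9628, prob=0.020736
UUUDUU: Ā=44.5917, payoff=0.0000, prob=0.031104
DDDUUU: Ā=29.9609, payoff=10.5591, prob=0.013824
UDDUUU: Ā=36.5457, payoff=3.9743, prob=0.020736
DUDUUU: Ā=35.4124, payoff=5.1076, prob=0.020736
UUDUUU: Ā=43.1953, payoff=0.0000, prob=0.031104
DDUUUU: Ā=34.3810, payoff=6.1390, prob=0.020736
UDUUUU: Ā=41.9373, payoff=0.0000, prob=0.031104
DUUUUU: Ā=40.8040, payoff=0.0000, prob=0.031104
UUUUUU: Ā=49.7719, payoff=0.0000, prob=0.046656
Price = Σ prob·payoff / R^6 = 4.045506 / 1.194052 = 3.3880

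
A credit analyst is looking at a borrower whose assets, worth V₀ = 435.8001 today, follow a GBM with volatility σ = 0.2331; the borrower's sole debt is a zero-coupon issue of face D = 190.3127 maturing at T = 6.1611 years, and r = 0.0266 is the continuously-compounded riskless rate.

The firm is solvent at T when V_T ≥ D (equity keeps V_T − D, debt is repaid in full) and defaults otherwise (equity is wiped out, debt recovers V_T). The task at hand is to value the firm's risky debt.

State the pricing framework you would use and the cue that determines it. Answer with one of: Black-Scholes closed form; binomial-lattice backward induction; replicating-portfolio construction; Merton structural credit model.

framework: Merton structural credit model

Key observation: the data describe a firm's assets (V₀ = 435.8001, GBM) and a single zero-coupon debt of face 190.3127, so credit quantities follow from equity-as-call in the structural model.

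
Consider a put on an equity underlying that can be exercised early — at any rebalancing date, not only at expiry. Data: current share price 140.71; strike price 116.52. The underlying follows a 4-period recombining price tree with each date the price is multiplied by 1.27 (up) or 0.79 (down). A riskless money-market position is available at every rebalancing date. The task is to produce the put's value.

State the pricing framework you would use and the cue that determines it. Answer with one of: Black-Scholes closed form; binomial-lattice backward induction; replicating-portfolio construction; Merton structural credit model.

Key observation: the exercise right at every one of the 4 steps is what matters: each node needs max(116.52 − S, continuation), which only the stepwise tree valuation starting from spot 140.71 delivers.

framework: binomial-lattice backward induction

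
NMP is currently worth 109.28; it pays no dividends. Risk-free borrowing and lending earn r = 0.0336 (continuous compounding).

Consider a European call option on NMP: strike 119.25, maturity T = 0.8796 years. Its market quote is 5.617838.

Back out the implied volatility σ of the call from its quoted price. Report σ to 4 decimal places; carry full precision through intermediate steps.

sigma = 0.2016

At σ = 0.2016 the Black–Scholes value reproduces the quote:
σ√T = 0.2016·√0.8796 = 0.189075
d₁ = (ln(S/K) + (r+σ²/2)T) / (σ√T) = (ln(109.28/119.25) + (0.0336+0.2016²/2)·0.8796) / 0.189075 = (-0.087309 + 0.047429) / 0.189075 = -0.210920
d₂ = d₁ − σ√T = -0.210920 − 0.189075 = -0.399994
e^{−rT} = 0.970878
N(d₁) = 0.416475,  N(d₂) = 0.344580
V = S·N(d₁) − K·e^{−rT}·N(d₂) = 45.512379 − 39.894541 = 5.617838 (equal to the quote); since ∂V/∂σ > 0 for all σ, the implied volatility is unique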